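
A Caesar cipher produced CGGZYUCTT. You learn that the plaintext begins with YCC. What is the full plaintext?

From the crib: C(2)−Y(24)=-22≡4, so the shift is 4.
Subtract 4 from each ciphertext letter:
C(2): 2−4=-2≡24 → Y
G(6): 6−4=2 → C
G(6): 6−4=2 → C
Z(25): 25−4=21 → V
Y(24): 24−4=20 → U
U(20): 20−4=16 → Q
C(2): 2−4=-2≡24 → Y
T(19): 19−4=15 → P
T(19): 19−4=15 → P

YCCVUQYPP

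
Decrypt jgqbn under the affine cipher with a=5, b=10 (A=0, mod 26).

The inverse of 5 mod 26 is 21, since 5·21=105≡1. Apply D(y)=21·(y−10) mod 26:
j(9): 21·(9−10)=-21≡5 → f
g(6): 21·(6−10)=-84≡20 → u
q(16): 21·(16−10)=126≡22 → w
b(1): 21·(1−10)=-189≡19 → t
n(13): 21·(13−10)=63≡11 → l

fuwtl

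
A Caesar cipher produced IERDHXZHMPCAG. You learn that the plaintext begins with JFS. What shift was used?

25

From the crib: I(8)−J(9)=-1≡25, so the shift is 25.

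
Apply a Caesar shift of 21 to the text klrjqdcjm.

k(10): 10+21=31≡5 → f
l(11): 11+21=32≡6 → g
r(17): 17+21=38≡12 → m
j(9): 9+21=30≡4 → e
q(16): 16+21=37≡11 → l
d(3): 3+21=24 → y
c(2): 2+21=23 → x
j(9): 9+21=30≡4 → e
m(12): 12+21=33≡7 → h

fgmelyxeh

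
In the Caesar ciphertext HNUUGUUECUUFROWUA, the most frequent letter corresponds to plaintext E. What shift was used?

16

The most frequent ciphertext letter is U (appears 7 times).
U is position 20; E is position 4.
Shift = 16.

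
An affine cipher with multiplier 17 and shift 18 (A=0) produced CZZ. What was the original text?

WFF

The inverse of 17 mod 26 is 23, since 17·23=391≡1. Apply D(y)=23·(y−18) mod 26:
C(2): 23·(2−18)=-368≡22 → W
Z(25): 23·(25−18)=161≡5 → F
Z(25): 23·(25−18)=161≡5 → F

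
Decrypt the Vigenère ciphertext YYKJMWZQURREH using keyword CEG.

Repeat the key across the ciphertext: CEGCEGCEGCEGC
Y(24)−C(2): 22 → W
Y(24)−E(4): 20 → U
K(10)−G(6): 4 → E
J(9)−C(2): 7 → H
M(12)−E(4): 8 → I
W(22)−G(6): 16 → Q
Z(25)−C(2): 23 → X
Q(16)−E(4): 12 → M
U(20)−G(6): 14 → O
R(17)−C(2): 15 → P
R(17)−E(4): 13 → N
E(4)−G(6): -2≡24 → Y
H(7)−C(2): 5 → F

WUEHIQXMOPNYF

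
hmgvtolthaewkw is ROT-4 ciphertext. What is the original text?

h(7): 7−4=3 → d
m(12): 12−4=8 → i
g(6): 6−4=2 → c
v(21): 21−4=17 → r
t(19): 19−4=15 → p
o(14): 14−4=10 → k
l(11): 11−4=7 → h
t(19): 19−4=15 → p
h(7): 7−4=3 → d
a(0): 0−4=-4≡22 → w
e(4): 4−4=0 → a
w(22): 22−4=18 → s
k(10): 10−4=6 → g
w(22): 22−4=18 → s

dicrpkhpdwasgs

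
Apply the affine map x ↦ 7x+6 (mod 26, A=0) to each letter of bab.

b(1): 7·1+6=13 → n
a(0): 7·0+6=6 → g
b(1): 7·1+6=13 → n

ngn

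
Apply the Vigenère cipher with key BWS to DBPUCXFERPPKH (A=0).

EXHVYPGAJQLCI

Repeat the key across the message: BWSBWSBWSBWSB
D(3)+B(1): 4 → E
B(1)+W(22): 23 → X
P(15)+S(18): 33≡7 → H
U(20)+B(1): 21 → V
C(2)+W(22): 24 → Y
X(23)+S(18): 41≡15 → P
F(5)+B(1): 6 → G
E(4)+W(22): 26≡0 → A
R(17)+S(18): 35≡9 → J
P(15)+B(1): 16 → Q
P(15)+W(22): 37≡11 → L
K(10)+S(18): 28≡2 → C
H(7)+B(1): 8 → I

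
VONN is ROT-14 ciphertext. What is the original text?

HAZZ

V(21): 21−14=7 → H
O(14): 14−14=0 → A
N(13): 13−14=-1≡25 → Z
N(13): 13−14=-1≡25 → Z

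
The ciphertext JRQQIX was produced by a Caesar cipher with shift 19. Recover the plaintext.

QYXXPE

J(9): 9−19=-10≡16 → Q
R(17): 17−19=-2≡24 → Y
Q(16): 16−19=-3≡23 → X
Q(16): 16−19=-3≡23 → X
I(8): 8−19=-11≡15 → P
X(23): 23−19=4 → E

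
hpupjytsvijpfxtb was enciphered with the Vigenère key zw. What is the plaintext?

itvtkcuwwmktgbuf

Repeat the key across the ciphertext: zwzwzwzwzwzwzwzw
h(7)−z(25): -18≡8 → i
p(15)−w(22): -7≡19 → t
u(20)−z(25): -5≡21 → v
p(15)−w(22): -7≡19 → t
j(9)−z(25): -16≡10 → k
y(24)−w(22): 2 → c
t(19)−z(25): -6≡20 → u
s(18)−w(22): -4≡22 → w
v(21)−z(25): -4≡22 → w
i(8)−w(22): -14≡12 → m
j(9)−z(25): -16≡10 → k
p(15)−w(22): -7≡19 → t
f(5)−z(25): -20≡6 → g
x(23)−w(22): 1 → b
t(19)−z(25): -6≡20 → u
b(1)−w(22): -21≡5 → f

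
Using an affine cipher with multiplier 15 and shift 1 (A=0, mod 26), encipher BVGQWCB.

B(1): 15·1+1=16 → Q
V(21): 15·21+1=316≡4 → E
G(6): 15·6+1=91≡13 → N
Q(16): 15·16+1=241≡7 → H
W(22): 15·22+1=331≡19 → T
C(2): 15·2+1=31≡5 → F
B(1): 15·1+1=16 → Q

QENHTFQ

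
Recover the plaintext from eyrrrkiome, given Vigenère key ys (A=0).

Repeat the key across the ciphertext: ysysysysys
e(4)−y(24): -20≡6 → g
y(24)−s(18): 6 → g
r(17)−y(24): -7≡19 → t
r(17)−s(18): -1≡25 → z
r(17)−y(24): -7≡19 → t
k(10)−s(18): -8≡18 → s
i(8)−y(24): -16≡10 → k
o(14)−s(18): -4≡22 → w
m(12)−y(24): -12≡14 → o
e(4)−s(18): -14≡12 → m

ggtztskwom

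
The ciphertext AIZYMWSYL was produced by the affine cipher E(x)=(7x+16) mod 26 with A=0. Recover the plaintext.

UKFQSMEQD

The inverse of 7 mod 26 is 15, since 7·15=105≡1. Apply D(y)=15·(y−16) mod 26:
A(0): 15·(0−16)=-240≡20 → U
I(8): 15·(8−16)=-120≡10 → K
Z(25): 15·(25−16)=135≡5 → F
Y(24): 15·(24−16)=120≡16 → Q
M(12): 15·(12−16)=-60≡18 → S
W(22): 15·(22−16)=90≡12 → M
S(18): 15·(18−16)=30≡4 → E
Y(24): 15·(24−16)=120≡16 → Q
L(11): 15·(11−16)=-75≡3 → D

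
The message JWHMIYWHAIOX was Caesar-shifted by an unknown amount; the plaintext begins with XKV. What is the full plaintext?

From the crib: J(9)−X(23)=-14≡12, so the shift is 12.
Subtract 12 from each ciphertext letter:
J(9): 9−12=-3≡23 → X
W(22): 22−12=10 → K
H(7): 7−12=-5≡21 → V
M(12): 12−12=0 → A
I(8): 8−12=-4≡22 → W
Y(24): 24−12=12 → M
W(22): 22−12=10 → K
H(7): 7−12=-5≡21 → V
A(0): 0−12=-12≡14 → O
I(8): 8−12=-4≡22 → W
O(14): 14−12=2 → C
X(23): 23−12=11 → L

XKVAWMKVOWCL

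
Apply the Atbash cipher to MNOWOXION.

M(12) → N(13)
N(13) → M(12)
O(14) → L(11)
W(22) → D(3)
O(14) → L(11)
X(23) → C(2)
I(8) → R(17)
O(14) → L(11)
N(13) → M(12)

NMLDLCRLM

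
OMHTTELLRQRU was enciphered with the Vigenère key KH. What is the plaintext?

Repeat the key across the ciphertext: KHKHKHKHKHKH
O(14)−K(10): 4 → E
M(12)−H(7): 5 → F
H(7)−K(10): -3≡23 → X
T(19)−H(7): 12 → M
T(19)−K(10): 9 → J
E(4)−H(7): -3≡23 → X
L(11)−K(10): 1 → B
L(11)−H(7): 4 → E
R(17)−K(10): 7 → H
Q(16)−H(7): 9 → J
R(17)−K(10): 7 → H
U(20)−H(7): 13 → N

EFXMJXBEHJHN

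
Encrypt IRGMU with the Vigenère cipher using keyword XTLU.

FKRGR

Repeat the key across the message: XTLUX
I(8)+X(23): 31≡5 → F
R(17)+T(19): 36≡10 → K
G(6)+L(11): 17 → R
M(12)+U(20): 32≡6 → G
U(20)+X(23): 43≡17 → R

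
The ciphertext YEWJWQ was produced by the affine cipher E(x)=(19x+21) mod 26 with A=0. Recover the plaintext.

HVLYLX

The inverse of 19 mod 26 is 11, since 19·11=209≡1. Apply D(y)=11·(y−21) mod 26:
Y(24): 11·(24−21)=33≡7 → H
E(4): 11·(4−21)=-187≡21 → V
W(22): 11·(22−21)=11 → L
J(9): 11·(9−21)=-132≡24 → Y
W(22): 11·(22−21)=11 → L
Q(16): 11·(16−21)=-55≡23 → X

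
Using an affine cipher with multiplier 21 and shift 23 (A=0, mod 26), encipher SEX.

LDM

S(18): 21·18+23=401≡11 → L
E(4): 21·4+23=107≡3 → D
X(23): 21·23+23=506≡12 → M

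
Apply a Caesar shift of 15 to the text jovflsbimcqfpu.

ydkuahqxbrfuej

j(9): 9+15=24 → y
o(14): 14+15=29≡3 → d
v(21): 21+15=36≡10 → k
f(5): 5+15=20 → u
l(11): 11+15=26≡0 → a
s(18): 18+15=33≡7 → h
b(1): 1+15=16 → q
i(8): 8+15=23 → x
m(12): 12+15=27≡1 → b
c(2): 2+15=17 → r
q(16): 16+15=31≡5 → f
f(5): 5+15=20 → u
p(15): 15+15=30≡4 → e
u(20): 20+15=35≡9 → j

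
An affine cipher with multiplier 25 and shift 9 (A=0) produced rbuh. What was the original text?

The inverse of 25 mod 26 is 25, since 25·25=625≡1. Apply D(y)=25·(y−9) mod 26:
r(17): 25·(17−9)=200≡18 → s
b(1): 25·(1−9)=-200≡8 → i
u(20): 25·(20−9)=275≡15 → p
h(7): 25·(7−9)=-50≡2 → c

sipc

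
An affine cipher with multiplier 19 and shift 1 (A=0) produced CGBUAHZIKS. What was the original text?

The inverse of 19 mod 26 is 11, since 19·11=209≡1. Apply D(y)=11·(y−1) mod 26:
C(2): 11·(2−1)=11 → L
G(6): 11·(6−1)=55≡3 → D
B(1): 11·(1−1)=0 → A
U(20): 11·(20−1)=209≡1 → B
A(0): 11·(0−1)=-11≡15 → P
H(7): 11·(7−1)=66≡14 → O
Z(25): 11·(25−1)=264≡4 → E
I(8): 11·(8−1)=77≡25 → Z
K(10): 11·(10−1)=99≡21 → V
S(18): 11·(18−1)=187≡5 → F

LDABPOEZVF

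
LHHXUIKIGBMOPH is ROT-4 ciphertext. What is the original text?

HDDTQEGECXIKLD

L(11): 11−4=7 → H
H(7): 7−4=3 → D
H(7): 7−4=3 → D
X(23): 23−4=19 → T
U(20): 20−4=16 → Q
I(8): 8−4=4 → E
K(10): 10−4=6 → G
I(8): 8−4=4 → E
G(6): 6−4=2 → C
B(1): 1−4=-3≡23 → X
M(12): 12−4=8 → I
O(14): 14−4=10 → K
P(15): 15−4=11 → L
H(7): 7−4=3 → D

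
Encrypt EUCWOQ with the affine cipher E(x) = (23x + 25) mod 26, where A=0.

E(4): 23·4+25=117≡13 → N
U(20): 23·20+25=485≡17 → R
C(2): 23·2+25=71≡19 → T
W(22): 23·22+25=531≡11 → L
O(14): 23·14+25=347≡9 → J
Q(16): 23·16+25=393≡3 → D

NRTLJD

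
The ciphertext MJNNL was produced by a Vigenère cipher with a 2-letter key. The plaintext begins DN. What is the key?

Subtract each crib letter from the matching ciphertext letter (mod 26):
M(12)−D(3)=9 → J
J(9)−N(13)=-4≡22 → W

JW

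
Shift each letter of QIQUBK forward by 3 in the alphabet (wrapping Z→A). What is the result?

Q(16): 16+3=19 → T
I(8): 8+3=11 → L
Q(16): 16+3=19 → T
U(20): 20+3=23 → X
B(1): 1+3=4 → E
K(10): 10+3=13 → N

TLTXEN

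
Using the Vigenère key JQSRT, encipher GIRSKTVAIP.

PYJJDCLSZI

Repeat the key across the message: JQSRTJQSRT
G(6)+J(9): 15 → P
I(8)+Q(16): 24 → Y
R(17)+S(18): 35≡9 → J
S(18)+R(17): 35≡9 → J
K(10)+T(19): 29≡3 → D
T(19)+J(9): 28≡2 → C
V(21)+Q(16): 37≡11 → L
A(0)+S(18): 18 → S
I(8)+R(17): 25 → Z
P(15)+T(19): 34≡8 → I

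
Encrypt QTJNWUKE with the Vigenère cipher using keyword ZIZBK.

Repeat the key across the message: ZIZBKZIZ
Q(16)+Z(25): 41≡15 → P
T(19)+I(8): 27≡1 → B
J(9)+Z(25): 34≡8 → I
N(13)+B(1): 14 → O
W(22)+K(10): 32≡6 → G
U(20)+Z(25): 45≡19 → T
K(10)+I(8): 18 → S
E(4)+Z(25): 29≡3 → D

PBIOGTSD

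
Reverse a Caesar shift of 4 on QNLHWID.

Q(16): 16−4=12 → M
N(13): 13−4=9 → J
L(11): 11−4=7 → H
H(7): 7−4=3 → D
W(22): 22−4=18 → S
I(8): 8−4=4 → E
D(3): 3−4=-1≡25 → Z

MJHDSEZ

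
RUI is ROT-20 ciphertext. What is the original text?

XAO

R(17): 17−20=-3≡23 → X
U(20): 20−20=0 → A
I(8): 8−20=-12≡14 → O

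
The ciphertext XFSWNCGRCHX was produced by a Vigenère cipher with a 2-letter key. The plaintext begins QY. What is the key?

HH

Subtract each crib letter from the matching ciphertext letter (mod 26):
X(23)−Q(16)=7 → H
F(5)−Y(24)=-19≡7 → H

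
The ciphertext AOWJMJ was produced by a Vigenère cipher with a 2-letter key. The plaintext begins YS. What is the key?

Subtract each crib letter from the matching ciphertext letter (mod 26):
A(0)−Y(24)=-24≡2 → C
O(14)−S(18)=-4≡22 → W

CW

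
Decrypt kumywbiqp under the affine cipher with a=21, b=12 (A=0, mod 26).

qoaiyxgup

The inverse of 21 mod 26 is 5, since 21·5=105≡1. Apply D(y)=5·(y−12) mod 26:
k(10): 5·(10−12)=-10≡16 → q
u(20): 5·(20−12)=40≡14 → o
m(12): 5·(12−12)=0 → a
y(24): 5·(24−12)=60≡8 → i
w(22): 5·(22−12)=50≡24 → y
b(1): 5·(1−12)=-55≡23 → x
i(8): 5·(8−12)=-20≡6 → g
q(16): 5·(16−12)=20 → u
p(15): 5·(15−12)=15 → p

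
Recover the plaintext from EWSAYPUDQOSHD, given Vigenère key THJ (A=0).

Repeat the key across the ciphertext: THJTHJTHJTHJT
E(4)−T(19): -15≡11 → L
W(22)−H(7): 15 → P
S(18)−J(9): 9 → J
A(0)−T(19): -19≡7 → H
Y(24)−H(7): 17 → R
P(15)−J(9): 6 → G
U(20)−T(19): 1 → B
D(3)−H(7): -4≡22 → W
Q(16)−J(9): 7 → H
O(14)−T(19): -5≡21 → V
S(18)−H(7): 11 → L
H(7)−J(9): -2≡24 → Y
D(3)−T(19): -16≡10 → K

LPJHRGBWHVLYK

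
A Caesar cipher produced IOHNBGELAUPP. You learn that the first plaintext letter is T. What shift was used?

From the crib: I(8)−T(19)=-11≡15, so the shift is 15.

15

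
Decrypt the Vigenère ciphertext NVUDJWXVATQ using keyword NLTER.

AKBZSJMCWCD

Repeat the key across the ciphertext: NLTERNLTERN
N(13)−N(13): 0 → A
V(21)−L(11): 10 → K
U(20)−T(19): 1 → B
D(3)−E(4): -1≡25 → Z
J(9)−R(17): -8≡18 → S
W(22)−N(13): 9 → J
X(23)−L(11): 12 → M
V(21)−T(19): 2 → C
A(0)−E(4): -4≡22 → W
T(19)−R(17): 2 → C
Q(16)−N(13): 3 → D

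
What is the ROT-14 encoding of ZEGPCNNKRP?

Z(25): 25+14=39≡13 → N
E(4): 4+14=18 → S
G(6): 6+14=20 → U
P(15): 15+14=29≡3 → D
C(2): 2+14=16 → Q
N(13): 13+14=27≡1 → B
N(13): 13+14=27≡1 → B
K(10): 10+14=24 → Y
R(17): 17+14=31≡5 → F
P(15): 15+14=29≡3 → D

NSUDQBBYFD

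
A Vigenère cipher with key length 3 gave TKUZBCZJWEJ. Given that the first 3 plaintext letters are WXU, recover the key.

Subtract each crib letter from the matching ciphertext letter (mod 26):
T(19)−W(22)=-3≡23 → X
K(10)−X(23)=-13≡13 → N
U(20)−U(20)=0 → A

XNA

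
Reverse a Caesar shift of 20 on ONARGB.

UTGXMH

O(14): 14−20=-6≡20 → U
N(13): 13−20=-7≡19 → T
A(0): 0−20=-20≡6 → G
R(17): 17−20=-3≡23 → X
G(6): 6−20=-14≡12 → M
B(1): 1−20=-19≡7 → H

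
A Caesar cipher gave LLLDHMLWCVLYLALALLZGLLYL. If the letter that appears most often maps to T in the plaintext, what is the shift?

18

The most frequent ciphertext letter is L (appears 12 times).
L is position 11; T is position 19.
Shift = -8≡18.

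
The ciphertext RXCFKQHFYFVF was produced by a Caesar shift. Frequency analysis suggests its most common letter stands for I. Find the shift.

23

The most frequent ciphertext letter is F (appears 4 times).
F is position 5; I is position 8.
Shift = -3≡23.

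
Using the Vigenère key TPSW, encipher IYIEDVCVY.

BNAAWKURR

Repeat the key across the message: TPSWTPSWT
I(8)+T(19): 27≡1 → B
Y(24)+P(15): 39≡13 → N
I(8)+S(18): 26≡0 → A
E(4)+W(22): 26≡0 → A
D(3)+T(19): 22 → W
V(21)+P(15): 36≡10 → K
C(2)+S(18): 20 → U
V(21)+W(22): 43≡17 → R
Y(24)+T(19): 43≡17 → R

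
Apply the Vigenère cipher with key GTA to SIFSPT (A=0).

YBFYIT

Repeat the key across the message: GTAGTA
S(18)+G(6): 24 → Y
I(8)+T(19): 27≡1 → B
F(5)+A(0): 5 → F
S(18)+G(6): 24 → Y
P(15)+T(19): 34≡8 → I
T(19)+A(0): 19 → T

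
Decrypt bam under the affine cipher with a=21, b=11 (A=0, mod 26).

cxf

The inverse of 21 mod 26 is 5, since 21·5=105≡1. Apply D(y)=5·(y−11) mod 26:
b(1): 5·(1−11)=-50≡2 → c
a(0): 5·(0−11)=-55≡23 → x
m(12): 5·(12−11)=5 → f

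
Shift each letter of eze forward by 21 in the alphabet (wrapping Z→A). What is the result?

zuz

e(4): 4+21=25 → z
z(25): 25+21=46≡20 → u
e(4): 4+21=25 → z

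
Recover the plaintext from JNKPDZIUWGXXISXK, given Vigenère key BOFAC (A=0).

IZFPBYUPWEWJDSVJ

Repeat the key across the ciphertext: BOFACBOFACBOFACB
J(9)−B(1): 8 → I
N(13)−O(14): -1≡25 → Z
K(10)−F(5): 5 → F
P(15)−A(0): 15 → P
D(3)−C(2): 1 → B
Z(25)−B(1): 24 → Y
I(8)−O(14): -6≡20 → U
U(20)−F(5): 15 → P
W(22)−A(0): 22 → W
G(6)−C(2): 4 → E
X(23)−B(1): 22 → W
X(23)−O(14): 9 → J
I(8)−F(5): 3 → D
S(18)−A(0): 18 → S
X(23)−C(2): 21 → V
K(10)−B(1): 9 → J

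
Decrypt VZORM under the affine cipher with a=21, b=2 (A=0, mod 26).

RLIXY

The inverse of 21 mod 26 is 5, since 21·5=105≡1. Apply D(y)=5·(y−2) mod 26:
V(21): 5·(21−2)=95≡17 → R
Z(25): 5·(25−2)=115≡11 → L
O(14): 5·(14−2)=60≡8 → I
R(17): 5·(17−2)=75≡23 → X
M(12): 5·(12−2)=50≡24 → Y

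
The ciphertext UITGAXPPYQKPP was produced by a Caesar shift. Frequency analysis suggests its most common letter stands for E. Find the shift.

The most frequent ciphertext letter is P (appears 4 times).
P is position 15; E is position 4.
Shift = 11.

11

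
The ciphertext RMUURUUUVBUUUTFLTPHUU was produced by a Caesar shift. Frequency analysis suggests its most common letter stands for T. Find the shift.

1

The most frequent ciphertext letter is U (appears 10 times).
U is position 20; T is position 19.
Shift = 1.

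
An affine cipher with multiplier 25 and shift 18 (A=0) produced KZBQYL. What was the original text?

The inverse of 25 mod 26 is 25, since 25·25=625≡1. Apply D(y)=25·(y−18) mod 26:
K(10): 25·(10−18)=-200≡8 → I
Z(25): 25·(25−18)=175≡19 → T
B(1): 25·(1−18)=-425≡17 → R
Q(16): 25·(16−18)=-50≡2 → C
Y(24): 25·(24−18)=150≡20 → U
L(11): 25·(11−18)=-175≡7 → H

ITRCUH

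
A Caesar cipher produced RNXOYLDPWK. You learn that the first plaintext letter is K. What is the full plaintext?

From the crib: R(17)−K(10)=7, so the shift is 7.
Subtract 7 from each ciphertext letter:
R(17): 17−7=10 → K
N(13): 13−7=6 → G
X(23): 23−7=16 → Q
O(14): 14−7=7 → H
Y(24): 24−7=17 → R
L(11): 11−7=4 → E
D(3): 3−7=-4≡22 → W
P(15): 15−7=8 → I
W(22): 22−7=15 → P
K(10): 10−7=3 → D

KGQHREWIPD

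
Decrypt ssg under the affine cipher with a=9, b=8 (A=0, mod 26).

The inverse of 9 mod 26 is 3, since 9·3=27≡1. Apply D(y)=3·(y−8) mod 26:
s(18): 3·(18−8)=30≡4 → e
s(18): 3·(18−8)=30≡4 → e
g(6): 3·(6−8)=-6≡20 → u

eeu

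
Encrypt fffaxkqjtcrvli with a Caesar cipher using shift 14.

tttolyexhqfjzw

f(5): 5+14=19 → t
f(5): 5+14=19 → t
f(5): 5+14=19 → t
a(0): 0+14=14 → o
x(23): 23+14=37≡11 → l
k(10): 10+14=24 → y
q(16): 16+14=30≡4 → e
j(9): 9+14=23 → x
t(19): 19+14=33≡7 → h
c(2): 2+14=16 → q
r(17): 17+14=31≡5 → f
v(21): 21+14=35≡9 → j
l(11): 11+14=25 → z
i(8): 8+14=22 → w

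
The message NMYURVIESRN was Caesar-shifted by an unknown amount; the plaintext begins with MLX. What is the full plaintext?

From the crib: N(13)−M(12)=1, so the shift is 1.
Subtract 1 from each ciphertext letter:
N(13): 13−1=12 → M
M(12): 12−1=11 → L
Y(24): 24−1=23 → X
U(20): 20−1=19 → T
R(17): 17−1=16 → Q
V(21): 21−1=20 → U
I(8): 8−1=7 → H
E(4): 4−1=3 → D
S(18): 18−1=17 → R
R(17): 17−1=16 → Q
N(13): 13−1=12 → M

MLXTQUHDRQM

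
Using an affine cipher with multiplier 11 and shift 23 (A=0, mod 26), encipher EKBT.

E(4): 11·4+23=67≡15 → P
K(10): 11·10+23=133≡3 → D
B(1): 11·1+23=34≡8 → I
T(19): 11·19+23=232≡24 → Y

PDIY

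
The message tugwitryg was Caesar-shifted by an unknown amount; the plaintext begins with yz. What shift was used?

21

From the crib: t(19)−y(24)=-5≡21, so the shift is 21.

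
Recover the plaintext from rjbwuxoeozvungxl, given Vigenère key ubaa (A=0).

Repeat the key across the ciphertext: ubaaubaaubaaubaa
r(17)−u(20): -3≡23 → x
j(9)−b(1): 8 → i
b(1)−a(0): 1 → b
w(22)−a(0): 22 → w
u(20)−u(20): 0 → a
x(23)−b(1): 22 → w
o(14)−a(0): 14 → o
e(4)−a(0): 4 → e
o(14)−u(20): -6≡20 → u
z(25)−b(1): 24 → y
v(21)−a(0): 21 → v
u(20)−a(0): 20 → u
n(13)−u(20): -7≡19 → t
g(6)−b(1): 5 → f
x(23)−a(0): 23 → x
l(11)−a(0): 11 → l

xibwawoeuyvutfxl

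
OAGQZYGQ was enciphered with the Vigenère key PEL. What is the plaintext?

ZWVBVNRM

Repeat the key across the ciphertext: PELPELPE
O(14)−P(15): -1≡25 → Z
A(0)−E(4): -4≡22 → W
G(6)−L(11): -5≡21 → V
Q(16)−P(15): 1 → B
Z(25)−E(4): 21 → V
Y(24)−L(11): 13 → N
G(6)−P(15): -9≡17 → R
Q(16)−E(4): 12 → M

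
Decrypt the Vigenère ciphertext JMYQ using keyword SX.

RPGT

Repeat the key across the ciphertext: SXSX
J(9)−S(18): -9≡17 → R
M(12)−X(23): -11≡15 → P
Y(24)−S(18): 6 → G
Q(16)−X(23): -7≡19 → T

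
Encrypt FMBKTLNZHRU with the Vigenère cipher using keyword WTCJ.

Repeat the key across the message: WTCJWTCJWTC
F(5)+W(22): 27≡1 → B
M(12)+T(19): 31≡5 → F
B(1)+C(2): 3 → D
K(10)+J(9): 19 → T
T(19)+W(22): 41≡15 → P
L(11)+T(19): 30≡4 → E
N(13)+C(2): 15 → P
Z(25)+J(9): 34≡8 → I
H(7)+W(22): 29≡3 → D
R(17)+T(19): 36≡10 → K
U(20)+C(2): 22 → W

BFDTPEPIDKW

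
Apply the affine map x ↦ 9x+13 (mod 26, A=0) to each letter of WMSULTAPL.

W(22): 9·22+13=211≡3 → D
M(12): 9·12+13=121≡17 → R
S(18): 9·18+13=175≡19 → T
U(20): 9·20+13=193≡11 → L
L(11): 9·11+13=112≡8 → I
T(19): 9·19+13=184≡2 → C
A(0): 9·0+13=13 → N
P(15): 9·15+13=148≡18 → S
L(11): 9·11+13=112≡8 → I

DRTLICNSI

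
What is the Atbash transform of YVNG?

BEMT

Y(24) → B(1)
V(21) → E(4)
N(13) → M(12)
G(6) → T(19)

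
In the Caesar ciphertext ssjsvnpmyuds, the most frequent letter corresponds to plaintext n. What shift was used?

The most frequent ciphertext letter is s (appears 4 times).
s is position 18; n is position 13.
Shift = 5.

5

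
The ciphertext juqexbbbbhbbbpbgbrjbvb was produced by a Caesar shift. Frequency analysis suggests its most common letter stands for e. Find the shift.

23

The most frequent ciphertext letter is b (appears 11 times).
b is position 1; e is position 4.
Shift = -3≡23.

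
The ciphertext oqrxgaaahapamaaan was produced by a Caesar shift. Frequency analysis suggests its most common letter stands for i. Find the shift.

The most frequent ciphertext letter is a (appears 8 times).
a is position 0; i is position 8.
Shift = -8≡18.

18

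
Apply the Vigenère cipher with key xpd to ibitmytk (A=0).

fqlqbbqz

Repeat the key across the message: xpdxpdxp
i(8)+x(23): 31≡5 → f
b(1)+p(15): 16 → q
i(8)+d(3): 11 → l
t(19)+x(23): 42≡16 → q
m(12)+p(15): 27≡1 → b
y(24)+d(3): 27≡1 → b
t(19)+x(23): 42≡16 → q
k(10)+p(15): 25 → z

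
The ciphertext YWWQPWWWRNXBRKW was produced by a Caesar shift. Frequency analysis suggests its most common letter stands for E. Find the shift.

18

The most frequent ciphertext letter is W (appears 6 times).
W is position 22; E is position 4.
Shift = 18.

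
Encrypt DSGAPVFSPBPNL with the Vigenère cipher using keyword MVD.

Repeat the key across the message: MVDMVDMVDMVDM
D(3)+M(12): 15 → P
S(18)+V(21): 39≡13 → N
G(6)+D(3): 9 → J
A(0)+M(12): 12 → M
P(15)+V(21): 36≡10 → K
V(21)+D(3): 24 → Y
F(5)+M(12): 17 → R
S(18)+V(21): 39≡13 → N
P(15)+D(3): 18 → S
B(1)+M(12): 13 → N
P(15)+V(21): 36≡10 → K
N(13)+D(3): 16 → Q
L(11)+M(12): 23 → X

PNJMKYRNSNKQX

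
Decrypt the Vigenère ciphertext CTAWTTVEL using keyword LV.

Repeat the key across the ciphertext: LVLVLVLVL
C(2)−L(11): -9≡17 → R
T(19)−V(21): -2≡24 → Y
A(0)−L(11): -11≡15 → P
W(22)−V(21): 1 → B
T(19)−L(11): 8 → I
T(19)−V(21): -2≡24 → Y
V(21)−L(11): 10 → K
E(4)−V(21): -17≡9 → J
L(11)−L(11): 0 → A

RYPBIYKJA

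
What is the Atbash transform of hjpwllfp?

sqkdoouk

h(7) → s(18)
j(9) → q(16)
p(15) → k(10)
w(22) → d(3)
l(11) → o(14)
l(11) → o(14)
f(5) → u(20)
p(15) → k(10)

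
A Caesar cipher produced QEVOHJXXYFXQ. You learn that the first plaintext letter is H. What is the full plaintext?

HVMFYAOOPWOH

From the crib: Q(16)−H(7)=9, so the shift is 9.
Subtract 9 from each ciphertext letter:
Q(16): 16−9=7 → H
E(4): 4−9=-5≡21 → V
V(21): 21−9=12 → M
O(14): 14−9=5 → F
H(7): 7−9=-2≡24 → Y
J(9): 9−9=0 → A
X(23): 23−9=14 → O
X(23): 23−9=14 → O
Y(24): 24−9=15 → P
F(5): 5−9=-4≡22 → W
X(23): 23−9=14 → O
Q(16): 16−9=7 → H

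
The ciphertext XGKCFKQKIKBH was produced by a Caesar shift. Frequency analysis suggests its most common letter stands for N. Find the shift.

The most frequent ciphertext letter is K (appears 4 times).
K is position 10; N is position 13.
Shift = -3≡23.

23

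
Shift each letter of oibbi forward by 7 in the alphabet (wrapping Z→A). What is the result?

vpiip

o(14): 14+7=21 → v
i(8): 8+7=15 → p
b(1): 1+7=8 → i
b(1): 1+7=8 → i
i(8): 8+7=15 → p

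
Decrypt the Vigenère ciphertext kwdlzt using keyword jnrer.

Repeat the key across the ciphertext: jnrerj
k(10)−j(9): 1 → b
w(22)−n(13): 9 → j
d(3)−r(17): -14≡12 → m
l(11)−e(4): 7 → h
z(25)−r(17): 8 → i
t(19)−j(9): 10 → k

bjmhik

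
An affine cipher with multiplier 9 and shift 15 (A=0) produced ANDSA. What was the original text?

HUQJH

The inverse of 9 mod 26 is 3, since 9·3=27≡1. Apply D(y)=3·(y−15) mod 26:
A(0): 3·(0−15)=-45≡7 → H
N(13): 3·(13−15)=-6≡20 → U
D(3): 3·(3−15)=-36≡16 → Q
S(18): 3·(18−15)=9 → J
A(0): 3·(0−15)=-45≡7 → H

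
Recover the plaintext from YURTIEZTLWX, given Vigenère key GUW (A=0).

Repeat the key across the ciphertext: GUWGUWGUWGU
Y(24)−G(6): 18 → S
U(20)−U(20): 0 → A
R(17)−W(22): -5≡21 → V
T(19)−G(6): 13 → N
I(8)−U(20): -12≡14 → O
E(4)−W(22): -18≡8 → I
Z(25)−G(6): 19 → T
T(19)−U(20): -1≡25 → Z
L(11)−W(22): -11≡15 → P
W(22)−G(6): 16 → Q
X(23)−U(20): 3 → D

SAVNOITZPQD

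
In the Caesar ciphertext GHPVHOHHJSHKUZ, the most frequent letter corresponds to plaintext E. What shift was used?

The most frequent ciphertext letter is H (appears 5 times).
H is position 7; E is position 4.
Shift = 3.

3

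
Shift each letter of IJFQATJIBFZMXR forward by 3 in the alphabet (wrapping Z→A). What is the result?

LMITDWMLEICPAU

I(8): 8+3=11 → L
J(9): 9+3=12 → M
F(5): 5+3=8 → I
Q(16): 16+3=19 → T
A(0): 0+3=3 → D
T(19): 19+3=22 → W
J(9): 9+3=12 → M
I(8): 8+3=11 → L
B(1): 1+3=4 → E
F(5): 5+3=8 → I
Z(25): 25+3=28≡2 → C
M(12): 12+3=15 → P
X(23): 23+3=26≡0 → A
R(17): 17+3=20 → U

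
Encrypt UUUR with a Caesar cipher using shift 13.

HHHE

U(20): 20+13=33≡7 → H
U(20): 20+13=33≡7 → H
U(20): 20+13=33≡7 → H
R(17): 17+13=30≡4 → E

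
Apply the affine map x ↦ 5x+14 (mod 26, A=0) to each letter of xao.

zog

x(23): 5·23+14=129≡25 → z
a(0): 5·0+14=14 → o
o(14): 5·14+14=84≡6 → g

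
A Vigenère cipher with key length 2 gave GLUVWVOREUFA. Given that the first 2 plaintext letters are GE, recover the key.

AH

Subtract each crib letter from the matching ciphertext letter (mod 26):
G(6)−G(6)=0 → A
L(11)−E(4)=7 → H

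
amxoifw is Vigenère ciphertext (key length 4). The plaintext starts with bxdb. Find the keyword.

Subtract each crib letter from the matching ciphertext letter (mod 26):
a(0)−b(1)=-1≡25 → z
m(12)−x(23)=-11≡15 → p
x(23)−d(3)=20 → u
o(14)−b(1)=13 → n

zpun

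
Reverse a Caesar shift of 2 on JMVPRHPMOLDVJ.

HKTNPFNKMJBTH

J(9): 9−2=7 → H
M(12): 12−2=10 → K
V(21): 21−2=19 → T
P(15): 15−2=13 → N
R(17): 17−2=15 → P
H(7): 7−2=5 → F
P(15): 15−2=13 → N
M(12): 12−2=10 → K
O(14): 14−2=12 → M
L(11): 11−2=9 → J
D(3): 3−2=1 → B
V(21): 21−2=19 → T
J(9): 9−2=7 → H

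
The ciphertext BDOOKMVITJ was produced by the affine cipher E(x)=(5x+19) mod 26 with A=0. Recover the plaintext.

The inverse of 5 mod 26 is 21, since 5·21=105≡1. Apply D(y)=21·(y−19) mod 26:
B(1): 21·(1−19)=-378≡12 → M
D(3): 21·(3−19)=-336≡2 → C
O(14): 21·(14−19)=-105≡25 → Z
O(14): 21·(14−19)=-105≡25 → Z
K(10): 21·(10−19)=-189≡19 → T
M(12): 21·(12−19)=-147≡9 → J
V(21): 21·(21−19)=42≡16 → Q
I(8): 21·(8−19)=-231≡3 → D
T(19): 21·(19−19)=0 → A
J(9): 21·(9−19)=-210≡24 → Y

MCZZTJQDAY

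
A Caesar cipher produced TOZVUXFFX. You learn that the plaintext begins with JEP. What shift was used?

From the crib: T(19)−J(9)=10, so the shift is 10.

10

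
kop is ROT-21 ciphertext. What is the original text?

ptu

k(10): 10−21=-11≡15 → p
o(14): 14−21=-7≡19 → t
p(15): 15−21=-6≡20 → u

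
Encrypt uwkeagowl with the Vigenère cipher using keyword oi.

Repeat the key across the message: oioioioio
u(20)+o(14): 34≡8 → i
w(22)+i(8): 30≡4 → e
k(10)+o(14): 24 → y
e(4)+i(8): 12 → m
a(0)+o(14): 14 → o
g(6)+i(8): 14 → o
o(14)+o(14): 28≡2 → c
w(22)+i(8): 30≡4 → e
l(11)+o(14): 25 → z

ieymoocez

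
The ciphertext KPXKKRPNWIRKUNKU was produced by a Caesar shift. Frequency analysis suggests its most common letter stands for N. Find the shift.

23

The most frequent ciphertext letter is K (appears 5 times).
K is position 10; N is position 13.
Shift = -3≡23.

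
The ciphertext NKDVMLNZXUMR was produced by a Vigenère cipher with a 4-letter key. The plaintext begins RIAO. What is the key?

Subtract each crib letter from the matching ciphertext letter (mod 26):
N(13)−R(17)=-4≡22 → W
K(10)−I(8)=2 → C
D(3)−A(0)=3 → D
V(21)−O(14)=7 → H

WCDH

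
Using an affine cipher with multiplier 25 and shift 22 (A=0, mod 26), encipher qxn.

gzj

q(16): 25·16+22=422≡6 → g
x(23): 25·23+22=597≡25 → z
n(13): 25·13+22=347≡9 → j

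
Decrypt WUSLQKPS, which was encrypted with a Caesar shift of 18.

W(22): 22−18=4 → E
U(20): 20−18=2 → C
S(18): 18−18=0 → A
L(11): 11−18=-7≡19 → T
Q(16): 16−18=-2≡24 → Y
K(10): 10−18=-8≡18 → S
P(15): 15−18=-3≡23 → X
S(18): 18−18=0 → A

ECATYSXA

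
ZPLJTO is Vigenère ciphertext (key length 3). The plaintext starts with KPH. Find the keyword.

PAE

Subtract each crib letter from the matching ciphertext letter (mod 26):
Z(25)−K(10)=15 → P
P(15)−P(15)=0 → A
L(11)−H(7)=4 → E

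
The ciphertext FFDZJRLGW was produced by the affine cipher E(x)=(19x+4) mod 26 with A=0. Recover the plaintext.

LLPXDNZWQ

The inverse of 19 mod 26 is 11, since 19·11=209≡1. Apply D(y)=11·(y−4) mod 26:
F(5): 11·(5−4)=11 → L
F(5): 11·(5−4)=11 → L
D(3): 11·(3−4)=-11≡15 → P
Z(25): 11·(25−4)=231≡23 → X
J(9): 11·(9−4)=55≡3 → D
R(17): 11·(17−4)=143≡13 → N
L(11): 11·(11−4)=77≡25 → Z
G(6): 11·(6−4)=22 → W
W(22): 11·(22−4)=198≡16 → Q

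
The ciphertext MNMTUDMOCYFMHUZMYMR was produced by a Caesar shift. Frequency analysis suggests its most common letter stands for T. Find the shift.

The most frequent ciphertext letter is M (appears 6 times).
M is position 12; T is position 19.
Shift = -7≡19.

19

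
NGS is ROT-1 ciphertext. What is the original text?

MFR

N(13): 13−1=12 → M
G(6): 6−1=5 → F
S(18): 18−1=17 → R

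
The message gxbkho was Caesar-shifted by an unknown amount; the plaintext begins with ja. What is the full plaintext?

From the crib: g(6)−j(9)=-3≡23, so the shift is 23.
Subtract 23 from each ciphertext letter:
g(6): 6−23=-17≡9 → j
x(23): 23−23=0 → a
b(1): 1−23=-22≡4 → e
k(10): 10−23=-13≡13 → n
h(7): 7−23=-16≡10 → k
o(14): 14−23=-9≡17 → r

jaenkr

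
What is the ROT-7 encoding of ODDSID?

VKKZPK

O(14): 14+7=21 → V
D(3): 3+7=10 → K
D(3): 3+7=10 → K
S(18): 18+7=25 → Z
I(8): 8+7=15 → P
D(3): 3+7=10 → K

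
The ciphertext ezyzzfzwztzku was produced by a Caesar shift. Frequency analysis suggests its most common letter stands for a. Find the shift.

25

The most frequent ciphertext letter is z (appears 6 times).
z is position 25; a is position 0.
Shift = 25.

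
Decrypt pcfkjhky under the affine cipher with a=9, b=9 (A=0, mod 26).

sfodaudt

The inverse of 9 mod 26 is 3, since 9·3=27≡1. Apply D(y)=3·(y−9) mod 26:
p(15): 3·(15−9)=18 → s
c(2): 3·(2−9)=-21≡5 → f
f(5): 3·(5−9)=-12≡14 → o
k(10): 3·(10−9)=3 → d
j(9): 3·(9−9)=0 → a
h(7): 3·(7−9)=-6≡20 → u
k(10): 3·(10−9)=3 → d
y(24): 3·(24−9)=45≡19 → t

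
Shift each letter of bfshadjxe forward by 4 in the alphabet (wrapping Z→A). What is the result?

b(1): 1+4=5 → f
f(5): 5+4=9 → j
s(18): 18+4=22 → w
h(7): 7+4=11 → l
a(0): 0+4=4 → e
d(3): 3+4=7 → h
j(9): 9+4=13 → n
x(23): 23+4=27≡1 → b
e(4): 4+4=8 → i

fjwlehnbi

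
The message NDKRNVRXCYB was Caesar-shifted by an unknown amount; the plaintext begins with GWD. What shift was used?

7

From the crib: N(13)−G(6)=7, so the shift is 7.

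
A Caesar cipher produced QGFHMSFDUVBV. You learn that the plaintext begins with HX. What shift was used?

From the crib: Q(16)−H(7)=9, so the shift is 9.

9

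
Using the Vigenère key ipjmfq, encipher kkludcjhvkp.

szugisrwewu

Repeat the key across the message: ipjmfqipjmf
k(10)+i(8): 18 → s
k(10)+p(15): 25 → z
l(11)+j(9): 20 → u
u(20)+m(12): 32≡6 → g
d(3)+f(5): 8 → i
c(2)+q(16): 18 → s
j(9)+i(8): 17 → r
h(7)+p(15): 22 → w
v(21)+j(9): 30≡4 → e
k(10)+m(12): 22 → w
p(15)+f(5): 20 → u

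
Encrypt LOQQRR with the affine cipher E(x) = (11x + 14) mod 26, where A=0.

L(11): 11·11+14=135≡5 → F
O(14): 11·14+14=168≡12 → M
Q(16): 11·16+14=190≡8 → I
Q(16): 11·16+14=190≡8 → I
R(17): 11·17+14=201≡19 → T
R(17): 11·17+14=201≡19 → T

FMIITT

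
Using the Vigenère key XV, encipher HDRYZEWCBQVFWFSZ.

Repeat the key across the message: XVXVXVXVXVXVXVXV
H(7)+X(23): 30≡4 → E
D(3)+V(21): 24 → Y
R(17)+X(23): 40≡14 → O
Y(24)+V(21): 45≡19 → T
Z(25)+X(23): 48≡22 → W
E(4)+V(21): 25 → Z
W(22)+X(23): 45≡19 → T
C(2)+V(21): 23 → X
B(1)+X(23): 24 → Y
Q(16)+V(21): 37≡11 → L
V(21)+X(23): 44≡18 → S
F(5)+V(21): 26≡0 → A
W(22)+X(23): 45≡19 → T
F(5)+V(21): 26≡0 → A
S(18)+X(23): 41≡15 → P
Z(25)+V(21): 46≡20 → U

EYOTWZTXYLSATAPU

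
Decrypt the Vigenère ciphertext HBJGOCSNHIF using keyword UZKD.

Repeat the key across the ciphertext: UZKDUZKDUZK
H(7)−U(20): -13≡13 → N
B(1)−Z(25): -24≡2 → C
J(9)−K(10): -1≡25 → Z
G(6)−D(3): 3 → D
O(14)−U(20): -6≡20 → U
C(2)−Z(25): -23≡3 → D
S(18)−K(10): 8 → I
N(13)−D(3): 10 → K
H(7)−U(20): -13≡13 → N
I(8)−Z(25): -17≡9 → J
F(5)−K(10): -5≡21 → V

NCZDUDIKNJV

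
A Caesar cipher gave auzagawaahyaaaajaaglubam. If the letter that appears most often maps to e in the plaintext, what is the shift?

The most frequent ciphertext letter is a (appears 12 times).
a is position 0; e is position 4.
Shift = -4≡22.

22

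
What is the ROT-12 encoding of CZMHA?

C(2): 2+12=14 → O
Z(25): 25+12=37≡11 → L
M(12): 12+12=24 → Y
H(7): 7+12=19 → T
A(0): 0+12=12 → M

OLYTM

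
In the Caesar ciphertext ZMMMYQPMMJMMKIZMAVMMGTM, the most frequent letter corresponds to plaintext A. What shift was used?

The most frequent ciphertext letter is M (appears 11 times).
M is position 12; A is position 0.
Shift = 12.

12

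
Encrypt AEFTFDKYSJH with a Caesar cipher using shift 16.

QUVJVTAOIZX

A(0): 0+16=16 → Q
E(4): 4+16=20 → U
F(5): 5+16=21 → V
T(19): 19+16=35≡9 → J
F(5): 5+16=21 → V
D(3): 3+16=19 → T
K(10): 10+16=26≡0 → A
Y(24): 24+16=40≡14 → O
S(18): 18+16=34≡8 → I
J(9): 9+16=25 → Z
H(7): 7+16=23 → X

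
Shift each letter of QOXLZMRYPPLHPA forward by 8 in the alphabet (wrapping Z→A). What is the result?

Q(16): 16+8=24 → Y
O(14): 14+8=22 → W
X(23): 23+8=31≡5 → F
L(11): 11+8=19 → T
Z(25): 25+8=33≡7 → H
M(12): 12+8=20 → U
R(17): 17+8=25 → Z
Y(24): 24+8=32≡6 → G
P(15): 15+8=23 → X
P(15): 15+8=23 → X
L(11): 11+8=19 → T
H(7): 7+8=15 → P
P(15): 15+8=23 → X
A(0): 0+8=8 → I

YWFTHUZGXXTPXI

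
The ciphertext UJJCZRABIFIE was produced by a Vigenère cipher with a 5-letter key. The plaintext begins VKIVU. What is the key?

ZZBHF

Subtract each crib letter from the matching ciphertext letter (mod 26):
U(20)−V(21)=-1≡25 → Z
J(9)−K(10)=-1≡25 → Z
J(9)−I(8)=1 → B
C(2)−V(21)=-19≡7 → H
Z(25)−U(20)=5 → F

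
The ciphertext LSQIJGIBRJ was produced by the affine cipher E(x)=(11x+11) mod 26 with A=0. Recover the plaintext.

The inverse of 11 mod 26 is 19, since 11·19=209≡1. Apply D(y)=19·(y−11) mod 26:
L(11): 19·(11−11)=0 → A
S(18): 19·(18−11)=133≡3 → D
Q(16): 19·(16−11)=95≡17 → R
I(8): 19·(8−11)=-57≡21 → V
J(9): 19·(9−11)=-38≡14 → O
G(6): 19·(6−11)=-95≡9 → J
I(8): 19·(8−11)=-57≡21 → V
B(1): 19·(1−11)=-190≡18 → S
R(17): 19·(17−11)=114≡10 → K
J(9): 19·(9−11)=-38≡14 → O

ADRVOJVSKO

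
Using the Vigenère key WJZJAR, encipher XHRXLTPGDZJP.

Repeat the key across the message: WJZJARWJZJAR
X(23)+W(22): 45≡19 → T
H(7)+J(9): 16 → Q
R(17)+Z(25): 42≡16 → Q
X(23)+J(9): 32≡6 → G
L(11)+A(0): 11 → L
T(19)+R(17): 36≡10 → K
P(15)+W(22): 37≡11 → L
G(6)+J(9): 15 → P
D(3)+Z(25): 28≡2 → C
Z(25)+J(9): 34≡8 → I
J(9)+A(0): 9 → J
P(15)+R(17): 32≡6 → G

TQQGLKLPCIJG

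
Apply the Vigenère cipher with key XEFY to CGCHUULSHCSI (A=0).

Repeat the key across the message: XEFYXEFYXEFY
C(2)+X(23): 25 → Z
G(6)+E(4): 10 → K
C(2)+F(5): 7 → H
H(7)+Y(24): 31≡5 → F
U(20)+X(23): 43≡17 → R
U(20)+E(4): 24 → Y
L(11)+F(5): 16 → Q
S(18)+Y(24): 42≡16 → Q
H(7)+X(23): 30≡4 → E
C(2)+E(4): 6 → G
S(18)+F(5): 23 → X
I(8)+Y(24): 32≡6 → G

ZKHFRYQQEGXG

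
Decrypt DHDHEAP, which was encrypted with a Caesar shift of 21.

D(3): 3−21=-18≡8 → I
H(7): 7−21=-14≡12 → M
D(3): 3−21=-18≡8 → I
H(7): 7−21=-14≡12 → M
E(4): 4−21=-17≡9 → J
A(0): 0−21=-21≡5 → F
P(15): 15−21=-6≡20 → U

IMIMJFU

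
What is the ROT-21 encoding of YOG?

TJB

Y(24): 24+21=45≡19 → T
O(14): 14+21=35≡9 → J
G(6): 6+21=27≡1 → B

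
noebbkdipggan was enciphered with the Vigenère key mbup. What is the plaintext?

Repeat the key across the ciphertext: mbupmbupmbupm
n(13)−m(12): 1 → b
o(14)−b(1): 13 → n
e(4)−u(20): -16≡10 → k
b(1)−p(15): -14≡12 → m
b(1)−m(12): -11≡15 → p
k(10)−b(1): 9 → j
d(3)−u(20): -17≡9 → j
i(8)−p(15): -7≡19 → t
p(15)−m(12): 3 → d
g(6)−b(1): 5 → f
g(6)−u(20): -14≡12 → m
a(0)−p(15): -15≡11 → l
n(13)−m(12): 1 → b

bnkmpjjtdfmlb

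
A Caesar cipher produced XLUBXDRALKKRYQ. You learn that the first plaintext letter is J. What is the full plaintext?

JXGNJPDMXWWDKC

From the crib: X(23)−J(9)=14, so the shift is 14.
Subtract 14 from each ciphertext letter:
X(23): 23−14=9 → J
L(11): 11−14=-3≡23 → X
U(20): 20−14=6 → G
B(1): 1−14=-13≡13 → N
X(23): 23−14=9 → J
D(3): 3−14=-11≡15 → P
R(17): 17−14=3 → D
A(0): 0−14=-14≡12 → M
L(11): 11−14=-3≡23 → X
K(10): 10−14=-4≡22 → W
K(10): 10−14=-4≡22 → W
R(17): 17−14=3 → D
Y(24): 24−14=10 → K
Q(16): 16−14=2 → C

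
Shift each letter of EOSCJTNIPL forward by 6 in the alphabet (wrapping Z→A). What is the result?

KUYIPZTOVR

E(4): 4+6=10 → K
O(14): 14+6=20 → U
S(18): 18+6=24 → Y
C(2): 2+6=8 → I
J(9): 9+6=15 → P
T(19): 19+6=25 → Z
N(13): 13+6=19 → T
I(8): 8+6=14 → O
P(15): 15+6=21 → V
L(11): 11+6=17 → R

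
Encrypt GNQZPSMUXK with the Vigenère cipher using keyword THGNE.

Repeat the key across the message: THGNETHGNE
G(6)+T(19): 25 → Z
N(13)+H(7): 20 → U
Q(16)+G(6): 22 → W
Z(25)+N(13): 38≡12 → M
P(15)+E(4): 19 → T
S(18)+T(19): 37≡11 → L
M(12)+H(7): 19 → T
U(20)+G(6): 26≡0 → A
X(23)+N(13): 36≡10 → K
K(10)+E(4): 14 → O

ZUWMTLTAKO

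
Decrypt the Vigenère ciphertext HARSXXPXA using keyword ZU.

Repeat the key across the ciphertext: ZUZUZUZUZ
H(7)−Z(25): -18≡8 → I
A(0)−U(20): -20≡6 → G
R(17)−Z(25): -8≡18 → S
S(18)−U(20): -2≡24 → Y
X(23)−Z(25): -2≡24 → Y
X(23)−U(20): 3 → D
P(15)−Z(25): -10≡16 → Q
X(23)−U(20): 3 → D
A(0)−Z(25): -25≡1 → B

IGSYYDQDB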